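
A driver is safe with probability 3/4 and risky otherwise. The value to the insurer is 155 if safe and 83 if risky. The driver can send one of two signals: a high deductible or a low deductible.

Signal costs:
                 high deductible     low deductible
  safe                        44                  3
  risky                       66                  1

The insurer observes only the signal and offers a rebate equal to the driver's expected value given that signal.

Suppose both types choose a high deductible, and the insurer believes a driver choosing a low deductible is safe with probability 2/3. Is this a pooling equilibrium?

At the pooled signal (high deductible) the insurer holds the prior 3/4 and pays 3/4·155 + 1/4·83 = 137. Off-path (low deductible) belief 2/3 gives 2/3·155 + 1/3·83 = 131.
Safe: high deductible gives 137 − 44 = 93; low deductible gives 131 − 3 = 128. Deviates. ✗
Risky: high deductible gives 137 − 66 = 71; low deductible gives 131 − 1 = 130. Deviates. ✗

No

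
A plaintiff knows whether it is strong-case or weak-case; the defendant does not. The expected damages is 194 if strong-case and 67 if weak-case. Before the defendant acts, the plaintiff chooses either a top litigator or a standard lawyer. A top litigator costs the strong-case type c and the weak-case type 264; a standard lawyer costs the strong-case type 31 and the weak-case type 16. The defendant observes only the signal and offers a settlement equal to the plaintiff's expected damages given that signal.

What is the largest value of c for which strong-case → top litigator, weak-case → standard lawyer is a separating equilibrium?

158

Under separation: top litigator → strong-case (pays 194); standard lawyer → weak-case (pays 67).
Weak-case: 67 − 16 = 51 ≥ 194 − 264 = -70. Holds regardless of c. ✓
Strong-case: 194 − c ≥ 67 − 31, so c ≤ 194 − 36 = 158.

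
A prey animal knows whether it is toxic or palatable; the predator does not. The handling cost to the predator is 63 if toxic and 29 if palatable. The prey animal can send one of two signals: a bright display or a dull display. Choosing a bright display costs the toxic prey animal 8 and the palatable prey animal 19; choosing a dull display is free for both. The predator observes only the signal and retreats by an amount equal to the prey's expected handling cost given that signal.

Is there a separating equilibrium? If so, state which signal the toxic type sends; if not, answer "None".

Try toxic → bright display, palatable → dull display:
  Under separation the predator infers type exactly: bright display → toxic (pays 63), dull display → palatable (pays 29).
  Toxic: bright display gives 63 − 8 = 55; dull display gives 29 − 0 = 29. No deviation. ✓
  Palatable: dull display gives 29 − 0 = 29; bright display gives 63 − 19 = 44. Would deviate. ✗
Try toxic → dull display, palatable → bright display:
  Under separation the predator infers type exactly: dull display → toxic (pays 63), bright display → palatable (pays 29).
  Toxic: dull display gives 63 − 0 = 63; bright display gives 29 − 8 = 21. No deviation. ✓
  Palatable: bright display gives 29 − 19 = 10; dull display gives 63 − 0 = 63. Would deviate. ✗
Neither assignment is incentive-compatible.

None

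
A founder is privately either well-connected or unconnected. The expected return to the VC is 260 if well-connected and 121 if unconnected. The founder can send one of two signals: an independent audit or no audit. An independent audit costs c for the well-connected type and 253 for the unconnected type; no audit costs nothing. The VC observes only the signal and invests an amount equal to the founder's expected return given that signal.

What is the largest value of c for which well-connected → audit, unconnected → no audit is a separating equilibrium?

139

Under separation: audit → well-connected (pays 260); no audit → unconnected (pays 121).
Unconnected: 121 − 0 = 121 ≥ 260 − 253 = 7. Holds regardless of c. ✓
Well-connected: 260 − c ≥ 121 − 0, so c ≤ 260 − 121 = 139.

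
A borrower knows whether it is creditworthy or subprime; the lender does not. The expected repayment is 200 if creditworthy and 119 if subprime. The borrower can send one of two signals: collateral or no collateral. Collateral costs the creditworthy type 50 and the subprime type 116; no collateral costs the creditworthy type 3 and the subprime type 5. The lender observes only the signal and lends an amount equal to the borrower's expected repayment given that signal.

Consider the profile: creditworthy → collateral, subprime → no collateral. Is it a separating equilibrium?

Yes

Under separation the lender infers type exactly: collateral → creditworthy (pays 200), no collateral → subprime (pays 119).
Creditworthy: collateral gives 200 − 50 = 150; no collateral gives 119 − 3 = 116. No deviation. ✓
Subprime: no collateral gives 119 − 5 = 114; collateral gives 200 − 116 = 84. No deviation. ✓
Both incentive constraints hold.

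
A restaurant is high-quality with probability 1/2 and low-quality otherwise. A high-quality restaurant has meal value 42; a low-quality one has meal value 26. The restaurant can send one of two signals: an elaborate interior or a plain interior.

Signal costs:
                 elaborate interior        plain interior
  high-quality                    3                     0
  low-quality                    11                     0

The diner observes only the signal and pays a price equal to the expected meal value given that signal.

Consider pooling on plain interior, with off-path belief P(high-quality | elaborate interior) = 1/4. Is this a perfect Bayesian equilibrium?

Yes

At the pooled signal (plain interior) the diner holds the prior 1/2 and pays 1/2·42 + 1/2·26 = 34. Off-path (elaborate interior) belief 1/4 gives 1/4·42 + 3/4·26 = 30.
High-quality: plain interior gives 34 − 0 = 34; elaborate interior gives 30 − 3 = 27. Stays. ✓
Low-quality: plain interior gives 34 − 0 = 34; elaborate interior gives 30 − 11 = 19. Stays. ✓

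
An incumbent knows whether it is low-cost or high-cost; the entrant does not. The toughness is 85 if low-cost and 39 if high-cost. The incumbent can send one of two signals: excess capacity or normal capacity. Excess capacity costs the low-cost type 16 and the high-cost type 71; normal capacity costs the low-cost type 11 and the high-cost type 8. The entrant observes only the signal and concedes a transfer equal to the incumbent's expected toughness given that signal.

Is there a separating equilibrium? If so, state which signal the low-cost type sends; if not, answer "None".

Try low-cost → excess capacity, high-cost → normal capacity:
  Under separation the entrant infers type exactly: excess capacity → low-cost (pays 85), normal capacity → high-cost (pays 39).
  Low-cost: excess capacity gives 85 − 16 = 69; normal capacity gives 39 − 11 = 28. No deviation. ✓
  High-cost: normal capacity gives 39 − 8 = 31; excess capacity gives 85 − 71 = 14. No deviation. ✓
Both hold — the low-cost type sends excess capacity.

excess capacity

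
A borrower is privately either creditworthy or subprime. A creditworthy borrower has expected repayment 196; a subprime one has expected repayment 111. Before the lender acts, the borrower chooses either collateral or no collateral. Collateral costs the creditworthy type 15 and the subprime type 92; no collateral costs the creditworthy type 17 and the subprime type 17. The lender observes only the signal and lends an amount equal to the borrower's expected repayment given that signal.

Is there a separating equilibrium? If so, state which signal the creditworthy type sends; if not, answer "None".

Try creditworthy → collateral, subprime → no collateral:
  If types separate, collateral earns payment 196 and no collateral earns 111.
  Creditworthy: collateral gives 196 − 15 = 181; no collateral gives 111 − 17 = 94. No deviation. ✓
  Subprime: no collateral gives 111 − 17 = 94; collateral gives 196 − 92 = 104. Would deviate. ✗
Try creditworthy → no collateral, subprime → collateral:
  If types separate, no collateral earns payment 196 and collateral earns 111.
  Creditworthy: no collateral gives 196 − 17 = 179; collateral gives 111 − 15 = 96. No deviation. ✓
  Subprime: collateral gives 111 − 92 = 19; no collateral gives 196 − 17 = 179. Would deviate. ✗
Neither assignment is incentive-compatible.

None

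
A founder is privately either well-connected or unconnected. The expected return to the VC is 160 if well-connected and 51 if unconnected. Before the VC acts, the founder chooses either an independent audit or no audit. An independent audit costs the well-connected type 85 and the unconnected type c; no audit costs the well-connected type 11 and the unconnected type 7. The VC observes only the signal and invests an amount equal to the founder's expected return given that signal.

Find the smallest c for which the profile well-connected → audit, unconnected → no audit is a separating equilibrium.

Under separation: audit → well-connected (pays 160); no audit → unconnected (pays 51).
Well-connected: 160 − 85 = 75 ≥ 51 − 11 = 40. Holds regardless of c. ✓
Unconnected: 51 − 7 ≥ 160 − c, so c ≥ 160 − 44 = 116.

116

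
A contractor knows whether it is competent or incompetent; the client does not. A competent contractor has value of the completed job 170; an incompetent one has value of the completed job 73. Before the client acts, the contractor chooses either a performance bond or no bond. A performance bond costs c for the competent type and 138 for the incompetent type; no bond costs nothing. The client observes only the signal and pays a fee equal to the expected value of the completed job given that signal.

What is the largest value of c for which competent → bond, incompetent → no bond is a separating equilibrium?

Under separation: bond → competent (pays 170); no bond → incompetent (pays 73).
Incompetent: 73 − 0 = 73 ≥ 170 − 138 = 32. Holds regardless of c. ✓
Competent: 170 − c ≥ 73 − 0, so c ≤ 170 − 73 = 97.

97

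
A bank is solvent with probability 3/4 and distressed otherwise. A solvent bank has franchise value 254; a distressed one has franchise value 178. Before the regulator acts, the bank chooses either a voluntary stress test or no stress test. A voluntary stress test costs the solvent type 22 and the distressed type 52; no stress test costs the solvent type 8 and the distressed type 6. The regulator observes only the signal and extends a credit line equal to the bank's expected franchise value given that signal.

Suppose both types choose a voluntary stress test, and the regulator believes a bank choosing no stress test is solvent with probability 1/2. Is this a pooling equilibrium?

No

At the pooled signal (stress test) the regulator holds the prior 3/4 and pays 3/4·254 + 1/4·178 = 235. Off-path (no stress test) belief 1/2 gives 1/2·254 + 1/2·178 = 216.
Solvent: stress test gives 235 − 22 = 213; no stress test gives 216 − 8 = 208. Stays. ✓
Distressed: stress test gives 235 − 52 = 183; no stress test gives 216 − 6 = 210. Deviates. ✗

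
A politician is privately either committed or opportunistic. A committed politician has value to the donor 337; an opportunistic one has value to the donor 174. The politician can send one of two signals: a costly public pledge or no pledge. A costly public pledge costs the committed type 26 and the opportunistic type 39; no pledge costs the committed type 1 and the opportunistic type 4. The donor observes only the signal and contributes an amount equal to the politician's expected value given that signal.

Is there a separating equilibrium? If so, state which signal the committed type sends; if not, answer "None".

None

Try committed → pledge, opportunistic → no pledge:
  Under separation the donor infers type exactly: pledge → committed (pays 337), no pledge → opportunistic (pays 174).
  Committed: pledge gives 337 − 26 = 311; no pledge gives 174 − 1 = 173. No deviation. ✓
  Opportunistic: no pledge gives 174 − 4 = 170; pledge gives 337 − 39 = 298. Would deviate. ✗
Try committed → no pledge, opportunistic → pledge:
  Under separation the donor infers type exactly: no pledge → committed (pays 337), pledge → opportunistic (pays 174).
  Committed: no pledge gives 337 − 1 = 336; pledge gives 174 − 26 = 148. No deviation. ✓
  Opportunistic: pledge gives 174 − 39 = 135; no pledge gives 337 − 4 = 333. Would deviate. ✗
Neither assignment is incentive-compatible.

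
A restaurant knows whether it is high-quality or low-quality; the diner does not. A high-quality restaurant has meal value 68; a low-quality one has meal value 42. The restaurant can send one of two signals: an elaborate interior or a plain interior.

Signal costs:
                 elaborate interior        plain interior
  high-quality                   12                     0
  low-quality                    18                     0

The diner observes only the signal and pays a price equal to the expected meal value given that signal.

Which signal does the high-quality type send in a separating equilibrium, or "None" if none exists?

Try high-quality → elaborate interior, low-quality → plain interior:
  If types separate, elaborate interior earns payment 68 and plain interior earns 42.
  High-quality: elaborate interior gives 68 − 12 = 56; plain interior gives 42 − 0 = 42. No deviation. ✓
  Low-quality: plain interior gives 42 − 0 = 42; elaborate interior gives 68 − 18 = 50. Would deviate. ✗
Try high-quality → plain interior, low-quality → elaborate interior:
  If types separate, plain interior earns payment 68 and elaborate interior earns 42.
  High-quality: plain interior gives 68 − 0 = 68; elaborate interior gives 42 − 12 = 30. No deviation. ✓
  Low-quality: elaborate interior gives 42 − 18 = 24; plain interior gives 68 − 0 = 68. Would deviate. ✗
Neither assignment is incentive-compatible.

None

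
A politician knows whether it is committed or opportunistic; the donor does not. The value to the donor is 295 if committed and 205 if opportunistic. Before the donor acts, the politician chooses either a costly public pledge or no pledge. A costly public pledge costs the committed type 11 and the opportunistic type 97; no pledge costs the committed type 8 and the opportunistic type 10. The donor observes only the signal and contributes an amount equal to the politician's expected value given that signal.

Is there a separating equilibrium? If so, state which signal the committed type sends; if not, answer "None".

None

Try committed → pledge, opportunistic → no pledge:
  Under separation the donor infers type exactly: pledge → committed (pays 295), no pledge → opportunistic (pays 205).
  Committed: pledge gives 295 − 11 = 284; no pledge gives 205 − 8 = 197. No deviation. ✓
  Opportunistic: no pledge gives 205 − 10 = 195; pledge gives 295 − 97 = 198. Would deviate. ✗
Try committed → no pledge, opportunistic → pledge:
  Under separation the donor infers type exactly: no pledge → committed (pays 295), pledge → opportunistic (pays 205).
  Committed: no pledge gives 295 − 8 = 287; pledge gives 205 − 11 = 194. No deviation. ✓
  Opportunistic: pledge gives 205 − 97 = 108; no pledge gives 295 − 10 = 285. Would deviate. ✗
Neither assignment is incentive-compatible.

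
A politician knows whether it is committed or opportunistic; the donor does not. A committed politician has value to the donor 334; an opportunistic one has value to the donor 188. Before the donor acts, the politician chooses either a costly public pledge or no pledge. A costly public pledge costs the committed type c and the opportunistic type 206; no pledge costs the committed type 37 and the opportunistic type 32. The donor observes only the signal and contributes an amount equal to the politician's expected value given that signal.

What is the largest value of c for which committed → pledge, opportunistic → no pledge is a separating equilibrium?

Under separation: pledge → committed (pays 334); no pledge → opportunistic (pays 188).
Opportunistic: 188 − 32 = 156 ≥ 334 − 206 = 128. Holds regardless of c. ✓
Committed: 334 − c ≥ 188 − 37, so c ≤ 334 − 151 = 183.

183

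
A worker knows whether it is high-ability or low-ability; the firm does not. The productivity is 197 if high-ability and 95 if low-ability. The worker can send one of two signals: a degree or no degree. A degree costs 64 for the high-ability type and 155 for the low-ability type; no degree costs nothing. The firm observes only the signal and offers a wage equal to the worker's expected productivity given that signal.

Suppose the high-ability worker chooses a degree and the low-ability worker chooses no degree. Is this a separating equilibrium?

If types separate, degree earns payment 197 and no degree earns 95.
High-ability: degree gives 197 − 64 = 133; no degree gives 95 − 0 = 95. No deviation. ✓
Low-ability: no degree gives 95 − 0 = 95; degree gives 197 − 155 = 42. No deviation. ✓
Both incentive constraints hold.

Yes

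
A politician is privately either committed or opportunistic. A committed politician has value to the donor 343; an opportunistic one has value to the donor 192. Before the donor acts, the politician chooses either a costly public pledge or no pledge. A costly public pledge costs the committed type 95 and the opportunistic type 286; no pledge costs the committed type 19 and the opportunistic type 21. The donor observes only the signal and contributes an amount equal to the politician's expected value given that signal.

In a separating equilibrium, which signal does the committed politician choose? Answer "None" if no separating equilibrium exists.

Try committed → pledge, opportunistic → no pledge:
  If types separate, pledge earns payment 343 and no pledge earns 192.
  Committed: pledge gives 343 − 95 = 248; no pledge gives 192 − 19 = 173. No deviation. ✓
  Opportunistic: no pledge gives 192 − 21 = 171; pledge gives 343 − 286 = 57. No deviation. ✓
Both hold — the committed type sends pledge.

pledge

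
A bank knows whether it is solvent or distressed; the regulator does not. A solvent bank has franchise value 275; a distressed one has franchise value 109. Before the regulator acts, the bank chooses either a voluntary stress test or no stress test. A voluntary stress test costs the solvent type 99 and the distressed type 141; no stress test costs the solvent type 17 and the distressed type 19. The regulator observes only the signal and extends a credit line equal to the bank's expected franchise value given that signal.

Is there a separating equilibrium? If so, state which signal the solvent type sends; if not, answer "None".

None

Try solvent → stress test, distressed → no stress test:
  If types separate, stress test earns payment 275 and no stress test earns 109.
  Solvent: stress test gives 275 − 99 = 176; no stress test gives 109 − 17 = 92. No deviation. ✓
  Distressed: no stress test gives 109 − 19 = 90; stress test gives 275 − 141 = 134. Would deviate. ✗
Try solvent → no stress test, distressed → stress test:
  If types separate, no stress test earns payment 275 and stress test earns 109.
  Solvent: no stress test gives 275 − 17 = 258; stress test gives 109 − 99 = 10. No deviation. ✓
  Distressed: stress test gives 109 − 141 = -32; no stress test gives 275 − 19 = 256. Would deviate. ✗
Neither assignment is incentive-compatible.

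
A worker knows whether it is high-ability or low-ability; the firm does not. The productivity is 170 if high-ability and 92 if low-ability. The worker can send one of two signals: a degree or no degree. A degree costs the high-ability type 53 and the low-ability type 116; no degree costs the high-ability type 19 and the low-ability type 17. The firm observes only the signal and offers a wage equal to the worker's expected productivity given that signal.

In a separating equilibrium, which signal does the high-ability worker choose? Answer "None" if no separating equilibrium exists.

Try high-ability → degree, low-ability → no degree:
  If types separate, degree earns payment 170 and no degree earns 92.
  High-ability: degree gives 170 − 53 = 117; no degree gives 92 − 19 = 73. No deviation. ✓
  Low-ability: no degree gives 92 − 17 = 75; degree gives 170 − 116 = 54. No deviation. ✓
Both hold — the high-ability type sends degree.

degree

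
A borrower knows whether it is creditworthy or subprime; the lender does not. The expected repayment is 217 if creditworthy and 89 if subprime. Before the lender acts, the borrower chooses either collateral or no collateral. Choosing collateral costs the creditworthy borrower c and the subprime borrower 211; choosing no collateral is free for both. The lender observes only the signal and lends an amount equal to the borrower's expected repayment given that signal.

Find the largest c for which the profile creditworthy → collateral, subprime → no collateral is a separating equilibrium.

128

Under separation: collateral → creditworthy (pays 217); no collateral → subprime (pays 89).
Subprime: 89 − 0 = 89 ≥ 217 − 211 = 6. Holds regardless of c. ✓
Creditworthy: 217 − c ≥ 89 − 0, so c ≤ 217 − 89 = 128.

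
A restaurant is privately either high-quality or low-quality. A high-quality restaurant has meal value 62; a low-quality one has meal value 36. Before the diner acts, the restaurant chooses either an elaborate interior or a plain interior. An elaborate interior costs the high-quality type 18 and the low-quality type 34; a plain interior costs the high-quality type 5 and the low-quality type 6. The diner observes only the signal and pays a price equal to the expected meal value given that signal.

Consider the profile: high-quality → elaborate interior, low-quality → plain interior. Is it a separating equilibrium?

Yes

Under separation the diner infers type exactly: elaborate interior → high-quality (pays 62), plain interior → low-quality (pays 36).
High-quality: elaborate interior gives 62 − 18 = 44; plain interior gives 36 − 5 = 31. No deviation. ✓
Low-quality: plain interior gives 36 − 6 = 30; elaborate interior gives 62 − 34 = 28. No deviation. ✓
Neither type gains from mimicking the other.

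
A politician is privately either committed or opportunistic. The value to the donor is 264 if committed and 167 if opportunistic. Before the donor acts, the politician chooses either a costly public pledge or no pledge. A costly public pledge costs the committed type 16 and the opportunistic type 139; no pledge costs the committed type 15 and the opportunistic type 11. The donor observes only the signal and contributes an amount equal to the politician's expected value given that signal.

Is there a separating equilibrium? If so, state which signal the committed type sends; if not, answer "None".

pledge

Try committed → pledge, opportunistic → no pledge:
  If types separate, pledge earns payment 264 and no pledge earns 167.
  Committed: pledge gives 264 − 16 = 248; no pledge gives 167 − 15 = 152. No deviation. ✓
  Opportunistic: no pledge gives 167 − 11 = 156; pledge gives 264 − 139 = 125. No deviation. ✓
Both hold — the committed type sends pledge.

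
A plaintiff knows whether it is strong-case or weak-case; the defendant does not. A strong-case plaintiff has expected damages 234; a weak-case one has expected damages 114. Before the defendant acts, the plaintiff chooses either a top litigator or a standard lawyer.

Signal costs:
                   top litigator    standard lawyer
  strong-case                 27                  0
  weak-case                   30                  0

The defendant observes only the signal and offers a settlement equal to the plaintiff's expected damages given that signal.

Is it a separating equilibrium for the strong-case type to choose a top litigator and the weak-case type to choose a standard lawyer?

No

Under separation the defendant infers type exactly: top litigator → strong-case (pays 234), standard lawyer → weak-case (pays 114).
Strong-case: top litigator gives 234 − 27 = 207; standard lawyer gives 114 − 0 = 114. No deviation. ✓
Weak-case: standard lawyer gives 114 − 0 = 114; top litigator gives 234 − 30 = 204. Would deviate. ✗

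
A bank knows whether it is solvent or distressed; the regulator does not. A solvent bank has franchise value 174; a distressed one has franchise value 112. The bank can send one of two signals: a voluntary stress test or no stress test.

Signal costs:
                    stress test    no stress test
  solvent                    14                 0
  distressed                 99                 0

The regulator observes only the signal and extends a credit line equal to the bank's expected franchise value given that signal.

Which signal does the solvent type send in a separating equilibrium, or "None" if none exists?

stress test

Try solvent → stress test, distressed → no stress test:
  Under separation the regulator infers type exactly: stress test → solvent (pays 174), no stress test → distressed (pays 112).
  Solvent: stress test gives 174 − 14 = 160; no stress test gives 112 − 0 = 112. No deviation. ✓
  Distressed: no stress test gives 112 − 0 = 112; stress test gives 174 − 99 = 75. No deviation. ✓
Both hold — the solvent type sends stress test.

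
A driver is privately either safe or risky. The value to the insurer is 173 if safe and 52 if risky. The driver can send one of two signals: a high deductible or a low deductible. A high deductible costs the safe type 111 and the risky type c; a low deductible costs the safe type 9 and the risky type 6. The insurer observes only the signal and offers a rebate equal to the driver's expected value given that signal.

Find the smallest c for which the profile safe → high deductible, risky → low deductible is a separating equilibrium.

Under separation: high deductible → safe (pays 173); low deductible → risky (pays 52).
Safe: 173 − 111 = 62 ≥ 52 − 9 = 43. Holds regardless of c. ✓
Risky: 52 − 6 ≥ 173 − c, so c ≥ 173 − 46 = 127.

127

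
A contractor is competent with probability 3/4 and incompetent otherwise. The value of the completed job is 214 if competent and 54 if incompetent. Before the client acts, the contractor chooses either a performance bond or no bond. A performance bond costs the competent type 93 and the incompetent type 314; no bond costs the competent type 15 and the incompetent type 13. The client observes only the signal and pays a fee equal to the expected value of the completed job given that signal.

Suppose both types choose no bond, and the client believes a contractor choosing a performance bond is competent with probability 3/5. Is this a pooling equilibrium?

Yes

At the pooled signal (no bond) the client holds the prior 3/4 and pays 3/4·214 + 1/4·54 = 174. Off-path (bond) belief 3/5 gives 3/5·214 + 2/5·54 = 150.
Competent: no bond gives 174 − 15 = 159; bond gives 150 − 93 = 57. Stays. ✓
Incompetent: no bond gives 174 − 13 = 161; bond gives 150 − 314 = -164. Stays. ✓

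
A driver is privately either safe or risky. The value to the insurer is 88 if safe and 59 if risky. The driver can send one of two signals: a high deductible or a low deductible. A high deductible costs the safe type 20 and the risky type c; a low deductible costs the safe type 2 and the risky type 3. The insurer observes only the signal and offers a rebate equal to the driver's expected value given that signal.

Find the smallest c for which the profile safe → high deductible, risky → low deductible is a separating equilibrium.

32

Under separation: high deductible → safe (pays 88); low deductible → risky (pays 59).
Safe: 88 − 20 = 68 ≥ 59 − 2 = 57. Holds regardless of c. ✓
Risky: 59 − 3 ≥ 88 − c, so c ≥ 88 − 56 = 32.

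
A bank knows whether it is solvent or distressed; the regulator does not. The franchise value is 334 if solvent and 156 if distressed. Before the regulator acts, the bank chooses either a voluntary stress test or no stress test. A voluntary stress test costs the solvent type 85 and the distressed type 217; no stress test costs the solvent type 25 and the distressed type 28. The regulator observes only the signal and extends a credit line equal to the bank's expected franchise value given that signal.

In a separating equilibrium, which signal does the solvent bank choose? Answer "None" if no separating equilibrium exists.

stress test

Try solvent → stress test, distressed → no stress test:
  Under separation the regulator infers type exactly: stress test → solvent (pays 334), no stress test → distressed (pays 156).
  Solvent: stress test gives 334 − 85 = 249; no stress test gives 156 − 25 = 131. No deviation. ✓
  Distressed: no stress test gives 156 − 28 = 128; stress test gives 334 − 217 = 117. No deviation. ✓
Both hold — the solvent type sends stress test.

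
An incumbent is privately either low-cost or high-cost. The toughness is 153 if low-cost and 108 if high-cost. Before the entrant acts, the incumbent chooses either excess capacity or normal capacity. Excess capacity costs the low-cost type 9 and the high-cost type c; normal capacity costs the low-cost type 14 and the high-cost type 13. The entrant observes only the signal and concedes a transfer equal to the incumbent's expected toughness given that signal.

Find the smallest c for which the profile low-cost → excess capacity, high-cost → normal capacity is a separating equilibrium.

58

Under separation: excess capacity → low-cost (pays 153); normal capacity → high-cost (pays 108).
Low-cost: 153 − 9 = 144 ≥ 108 − 14 = 94. Holds regardless of c. ✓
High-cost: 108 − 13 ≥ 153 − c, so c ≥ 153 − 95 = 58.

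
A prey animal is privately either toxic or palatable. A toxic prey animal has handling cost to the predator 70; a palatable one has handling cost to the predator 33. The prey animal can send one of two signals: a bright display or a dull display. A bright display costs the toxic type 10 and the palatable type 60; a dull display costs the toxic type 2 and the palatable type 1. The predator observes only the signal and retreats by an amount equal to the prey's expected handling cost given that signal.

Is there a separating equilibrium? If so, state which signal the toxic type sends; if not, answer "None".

Try toxic → bright display, palatable → dull display:
  If types separate, bright display earns payment 70 and dull display earns 33.
  Toxic: bright display gives 70 − 10 = 60; dull display gives 33 − 2 = 31. No deviation. ✓
  Palatable: dull display gives 33 − 1 = 32; bright display gives 70 − 60 = 10. No deviation. ✓
Both hold — the toxic type sends bright display.

bright display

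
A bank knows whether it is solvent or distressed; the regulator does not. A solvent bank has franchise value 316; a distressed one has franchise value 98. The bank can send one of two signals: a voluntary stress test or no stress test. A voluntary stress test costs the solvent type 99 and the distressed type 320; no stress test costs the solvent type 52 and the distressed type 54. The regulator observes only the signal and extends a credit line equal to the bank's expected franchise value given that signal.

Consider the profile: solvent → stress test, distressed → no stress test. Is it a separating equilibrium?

Yes

Under separation the regulator infers type exactly: stress test → solvent (pays 316), no stress test → distressed (pays 98).
Solvent: stress test gives 316 − 99 = 217; no stress test gives 98 − 52 = 46. No deviation. ✓
Distressed: no stress test gives 98 − 54 = 44; stress test gives 316 − 320 = -4. No deviation. ✓
Neither type gains from mimicking the other.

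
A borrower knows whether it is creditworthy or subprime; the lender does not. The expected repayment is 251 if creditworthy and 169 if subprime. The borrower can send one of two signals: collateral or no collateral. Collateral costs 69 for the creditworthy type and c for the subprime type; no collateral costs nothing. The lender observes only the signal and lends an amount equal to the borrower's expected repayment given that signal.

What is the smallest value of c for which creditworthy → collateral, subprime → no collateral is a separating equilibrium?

82

Under separation: collateral → creditworthy (pays 251); no collateral → subprime (pays 169).
Creditworthy: 251 − 69 = 182 ≥ 169 − 0 = 169. Holds regardless of c. ✓
Subprime: 169 − 0 ≥ 251 − c, so c ≥ 251 − 169 = 82.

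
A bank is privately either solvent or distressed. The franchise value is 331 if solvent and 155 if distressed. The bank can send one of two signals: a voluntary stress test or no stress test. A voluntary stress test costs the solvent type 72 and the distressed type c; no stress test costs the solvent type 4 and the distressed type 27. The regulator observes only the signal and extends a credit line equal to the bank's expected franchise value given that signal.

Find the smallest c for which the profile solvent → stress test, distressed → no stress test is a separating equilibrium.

203

Under separation: stress test → solvent (pays 331); no stress test → distressed (pays 155).
Solvent: 331 − 72 = 259 ≥ 155 − 4 = 151. Holds regardless of c. ✓
Distressed: 155 − 27 ≥ 331 − c, so c ≥ 331 − 128 = 203.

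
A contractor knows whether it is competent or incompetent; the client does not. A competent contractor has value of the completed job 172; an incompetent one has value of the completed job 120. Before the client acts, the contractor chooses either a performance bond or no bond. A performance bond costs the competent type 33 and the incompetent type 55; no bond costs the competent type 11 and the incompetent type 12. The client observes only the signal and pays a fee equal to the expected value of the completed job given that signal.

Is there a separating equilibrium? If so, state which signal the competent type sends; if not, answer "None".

Try competent → bond, incompetent → no bond:
  Under separation the client infers type exactly: bond → competent (pays 172), no bond → incompetent (pays 120).
  Competent: bond gives 172 − 33 = 139; no bond gives 120 − 11 = 109. No deviation. ✓
  Incompetent: no bond gives 120 − 12 = 108; bond gives 172 − 55 = 117. Would deviate. ✗
Try competent → no bond, incompetent → bond:
  Under separation the client infers type exactly: no bond → competent (pays 172), bond → incompetent (pays 120).
  Competent: no bond gives 172 − 11 = 161; bond gives 120 − 33 = 87. No deviation. ✓
  Incompetent: bond gives 120 − 55 = 65; no bond gives 172 − 12 = 160. Would deviate. ✗
Neither assignment is incentive-compatible.

None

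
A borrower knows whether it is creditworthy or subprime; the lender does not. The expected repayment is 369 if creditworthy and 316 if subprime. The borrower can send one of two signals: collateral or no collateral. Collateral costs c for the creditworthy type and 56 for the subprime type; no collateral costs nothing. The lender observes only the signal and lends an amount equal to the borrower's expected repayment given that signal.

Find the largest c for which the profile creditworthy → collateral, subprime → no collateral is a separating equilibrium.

Under separation: collateral → creditworthy (pays 369); no collateral → subprime (pays 316).
Subprime: 316 − 0 = 316 ≥ 369 − 56 = 313. Holds regardless of c. ✓
Creditworthy: 369 − c ≥ 316 − 0, so c ≤ 369 − 316 = 53.

53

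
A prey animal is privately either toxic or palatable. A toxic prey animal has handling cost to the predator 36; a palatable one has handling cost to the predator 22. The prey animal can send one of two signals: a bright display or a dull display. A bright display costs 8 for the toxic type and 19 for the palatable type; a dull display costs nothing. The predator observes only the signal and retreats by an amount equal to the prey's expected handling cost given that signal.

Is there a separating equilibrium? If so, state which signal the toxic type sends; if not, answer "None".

bright display

Try toxic → bright display, palatable → dull display:
  If types separate, bright display earns payment 36 and dull display earns 22.
  Toxic: bright display gives 36 − 8 = 28; dull display gives 22 − 0 = 22. No deviation. ✓
  Palatable: dull display gives 22 − 0 = 22; bright display gives 36 − 19 = 17. No deviation. ✓
Both hold — the toxic type sends bright display.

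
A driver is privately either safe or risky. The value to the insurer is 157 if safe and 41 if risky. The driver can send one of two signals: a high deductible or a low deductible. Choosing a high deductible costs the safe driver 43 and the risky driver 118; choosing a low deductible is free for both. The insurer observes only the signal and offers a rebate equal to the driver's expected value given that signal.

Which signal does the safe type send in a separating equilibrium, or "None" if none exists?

high deductible

Try safe → high deductible, risky → low deductible:
  Under separation the insurer infers type exactly: high deductible → safe (pays 157), low deductible → risky (pays 41).
  Safe: high deductible gives 157 − 43 = 114; low deductible gives 41 − 0 = 41. No deviation. ✓
  Risky: low deductible gives 41 − 0 = 41; high deductible gives 157 − 118 = 39. No deviation. ✓
Both hold — the safe type sends high deductible.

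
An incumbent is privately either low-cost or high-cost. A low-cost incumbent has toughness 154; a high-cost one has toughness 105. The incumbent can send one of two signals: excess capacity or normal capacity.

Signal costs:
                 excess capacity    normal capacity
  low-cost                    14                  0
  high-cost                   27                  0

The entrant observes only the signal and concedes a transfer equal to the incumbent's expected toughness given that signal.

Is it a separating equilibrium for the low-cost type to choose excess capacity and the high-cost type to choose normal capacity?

No

Under separation the entrant infers type exactly: excess capacity → low-cost (pays 154), normal capacity → high-cost (pays 105).
Low-cost: excess capacity gives 154 − 14 = 140; normal capacity gives 105 − 0 = 105. No deviation. ✓
High-cost: normal capacity gives 105 − 0 = 105; excess capacity gives 154 − 27 = 127. Would deviate. ✗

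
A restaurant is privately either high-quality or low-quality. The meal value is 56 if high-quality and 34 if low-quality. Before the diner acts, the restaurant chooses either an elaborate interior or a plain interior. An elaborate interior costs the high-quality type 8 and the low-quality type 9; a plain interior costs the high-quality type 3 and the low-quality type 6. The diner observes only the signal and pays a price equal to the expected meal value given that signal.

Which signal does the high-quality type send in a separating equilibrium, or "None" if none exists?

Try high-quality → elaborate interior, low-quality → plain interior:
  Under separation the diner infers type exactly: elaborate interior → high-quality (pays 56), plain interior → low-quality (pays 34).
  High-quality: elaborate interior gives 56 − 8 = 48; plain interior gives 34 − 3 = 31. No deviation. ✓
  Low-quality: plain interior gives 34 − 6 = 28; elaborate interior gives 56 − 9 = 47. Would deviate. ✗
Try high-quality → plain interior, low-quality → elaborate interior:
  Under separation the diner infers type exactly: plain interior → high-quality (pays 56), elaborate interior → low-quality (pays 34).
  High-quality: plain interior gives 56 − 3 = 53; elaborate interior gives 34 − 8 = 26. No deviation. ✓
  Low-quality: elaborate interior gives 34 − 9 = 25; plain interior gives 56 − 6 = 50. Would deviate. ✗
Neither assignment is incentive-compatible.

None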